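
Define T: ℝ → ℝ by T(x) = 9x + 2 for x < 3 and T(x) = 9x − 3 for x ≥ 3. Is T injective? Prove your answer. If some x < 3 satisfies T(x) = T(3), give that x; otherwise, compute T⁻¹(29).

Both pieces are strictly increasing (slopes 9 and 9), so each is injective on its own interval.
The left piece maps (−∞, 3) onto (−∞, 29); the right piece maps [3, ∞) onto [24, ∞).
These images overlap. In particular T(3) = 24 (right piece), and solving 9x + 2 = 24 on the left piece gives x = 22/9 < 3.
So T(22/9) = T(3) with 22/9 ≠ 3, and T is not injective. This x = 22/9 is the requested value below 3.

22/9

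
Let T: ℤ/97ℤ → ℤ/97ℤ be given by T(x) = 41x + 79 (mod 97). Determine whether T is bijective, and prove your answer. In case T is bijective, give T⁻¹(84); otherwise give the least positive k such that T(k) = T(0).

64

By definition, T is injective when T(x_1) = T(x_2) forces x_1 = x_2.
If T(x_1) = T(x_2), then 41x_1 ≡ 41x_2 (mod 97). Because gcd(41, 97) = 1, we may cancel 41 to get x_1 ≡ x_2 (mod 97).
We now compute 41⁻¹ mod 97 explicitly. Euclid's algorithm: 97 = 2·41 + 15, 41 = 2·15 + 11, 15 = 1·11 + 4, 11 = 2·4 + 3, 4 = 1·3 + 1; back-substituting gives 1 = 71·41 − 30·97, so 41⁻¹ ≡ 71 (mod 97).
Then y ↦ 71(y − 79) is a two-sided inverse to T, so every y ∈ ℤ/97ℤ has a preimage.
So T is bijective.
Since T is bijective, we compute T⁻¹(84): solve 41x + 79 ≡ 84 (mod 97), i.e. 41x ≡ 5 (mod 97).
Multiplying by 41⁻¹ = 71 gives x ≡ 71·5 = 355 = 3·97 + 64 ≡ 64 (mod 97).
Check: T(64) = 41·64 + 79 = 2703 = 27·97 + 84 ≡ 84 (mod 97).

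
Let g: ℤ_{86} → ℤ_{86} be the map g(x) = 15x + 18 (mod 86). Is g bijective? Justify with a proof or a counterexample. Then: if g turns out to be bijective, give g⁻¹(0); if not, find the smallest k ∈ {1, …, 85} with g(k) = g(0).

16

Suppose g(x_1) = g(x_2) in ℤ_{86}. Then 15x_1 + 18 ≡ 15x_2 + 18 (mod 86), so 15(x_1 − x_2) ≡ 0 (mod 86).
Since gcd(15, 86) = 1, 15 is invertible modulo 86, therefore x_1 − x_2 ≡ 0 (mod 86), i.e. x_1 = x_2.
We now compute 15⁻¹ mod 86 explicitly. Euclid's algorithm: 86 = 5·15 + 11, 15 = 1·11 + 4, 11 = 2·4 + 3, 4 = 1·3 + 1; back-substituting gives 1 = 23·15 − 4·86, so 15⁻¹ ≡ 23 (mod 86).
Then y ↦ 23(y − 18) is a two-sided inverse to g, so every y ∈ ℤ_{86} has a preimage.
Hence g is bijective.
Since g is bijective, we compute g⁻¹(0): solve 15x + 18 ≡ 0 (mod 86), i.e. 15x ≡ 68 (mod 86).
Multiplying by 15⁻¹ = 23 gives x ≡ 23·68 = 1564 = 18·86 + 16 ≡ 16 (mod 86).
Check: g(16) = 15·16 + 18 = 258 = 3·86 + 0 ≡ 0 (mod 86).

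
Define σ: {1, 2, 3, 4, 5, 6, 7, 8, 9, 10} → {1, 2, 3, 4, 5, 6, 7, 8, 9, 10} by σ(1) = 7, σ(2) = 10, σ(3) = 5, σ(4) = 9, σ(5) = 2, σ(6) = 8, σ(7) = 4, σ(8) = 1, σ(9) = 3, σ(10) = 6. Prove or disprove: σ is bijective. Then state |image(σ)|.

10

The values 7, 10, 5, 9, 2, 8, 4, 1, 3, 6 are a permutation of {1, 2, 3, 4, 5, 6, 7, 8, 9, 10}: each element appears exactly once.
So σ is injective and surjective, hence bijective.
The image of σ is {1, 2, 3, 4, 5, 6, 7, 8, 9, 10}, which has 10 elements.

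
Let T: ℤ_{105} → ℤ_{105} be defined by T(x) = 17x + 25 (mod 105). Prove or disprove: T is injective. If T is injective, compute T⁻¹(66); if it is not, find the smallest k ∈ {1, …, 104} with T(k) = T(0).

Recall that T is injective if T(a) = T(b) implies a = b.
Suppose T(a) = T(b) in ℤ_{105}. Then 17a + 25 ≡ 17b + 25 (mod 105), hence 17(a − b) ≡ 0 (mod 105).
Since gcd(17, 105) = 1, 17 is invertible modulo 105, hence a − b ≡ 0 (mod 105), i.e. a = b.
Therefore T is injective.
We now compute 17⁻¹ mod 105 explicitly. Euclid's algorithm: 105 = 6·17 + 3, 17 = 5·3 + 2, 3 = 1·2 + 1; back-substituting gives 1 = 68·17 − 11·105, so 17⁻¹ ≡ 68 (mod 105).
Since T is injective, we find T⁻¹(66): we need 17x ≡ 66 − 25 ≡ 41 (mod 105). Using 17⁻¹ = 68: x ≡ 68·41 = 2788 = 26·105 + 58, so x = 58.
Check: T(58) = 17·58 + 25 = 1011 = 9·105 + 66 ≡ 66 (mod 105).

58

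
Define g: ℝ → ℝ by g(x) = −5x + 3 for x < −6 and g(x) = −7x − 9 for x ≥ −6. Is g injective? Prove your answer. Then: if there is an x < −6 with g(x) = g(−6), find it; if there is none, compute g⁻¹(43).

-8

Both pieces are strictly decreasing (slopes −5 and −7), so each is injective on its own interval.
The left piece maps (−∞, −6) onto (33, ∞); the right piece maps [−6, ∞) onto (−∞, 33].
These images are disjoint, so no value is attained by both pieces. So g is injective.
Because the two images are disjoint, no x < −6 has g(x) = g(−6), so we compute g⁻¹(43): 43 lies in (33, ∞), so solve −5x + 3 = 43: x = (43 − 3)/(−5) = −8.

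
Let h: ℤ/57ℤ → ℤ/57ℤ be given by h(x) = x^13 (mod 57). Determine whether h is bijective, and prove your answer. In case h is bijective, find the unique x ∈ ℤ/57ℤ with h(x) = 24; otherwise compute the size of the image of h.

54

Computing x^13 mod 57 for each x (by repeated squaring, reducing mod 57 at every step), the values h(0), h(1), …, h(56) are: 0, 1, 41, 33, 28, 17, 42, 7, 8, 6, 13, 11, 12, 34, 2, 48, 43, 35, 18, 19, 20, 3, 52, 47, 36, 4, 26, 27, 25, 32, 30, 31, 53, 21, 10, 5, 54, 37, 38, 39, 22, 14, 9, 55, 23, 45, 46, 44, 51, 49, 50, 15, 40, 29, 24, 16, 56.
Every element of ℤ/57ℤ appears exactly once in this list, so h is a bijection, and in particular bijective.
Since h is bijective, we read off the preimage of 24 from the same table: h(54) = 24, so h⁻¹(24) = 54.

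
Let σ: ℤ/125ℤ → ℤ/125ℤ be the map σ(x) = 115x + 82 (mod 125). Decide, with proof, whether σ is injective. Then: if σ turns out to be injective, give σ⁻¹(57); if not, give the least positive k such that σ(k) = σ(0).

25

By definition, injectivity means: for all x_1, x_2 in the domain, σ(x_1) = σ(x_2) implies x_1 = x_2.
We have gcd(115, 125) = 5 > 1. Taking x_1 = 0 and x_2 = 25: σ(0) = 82 and σ(25) = 115·25 + 82 = 2957 ≡ 82 (mod 125).
So σ(0) = σ(25) while 0 ≠ 25, hence σ is not injective.
Since σ is not injective, we find the least positive k with σ(k) = σ(0): this means 115k ≡ 0 (mod 125), i.e. 125 ∣ 115k. Since gcd(115, 125) = 5, dividing through by 5 this holds exactly when 25 ∣ 23k, and as gcd(23, 25) = 1, exactly when 25 ∣ k.
The smallest positive such k is 25.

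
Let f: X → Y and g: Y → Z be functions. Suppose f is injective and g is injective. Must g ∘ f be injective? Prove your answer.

injective

Suppose (g ∘ f)(x_1) = (g ∘ f)(x_2), i.e. g(f(x_1)) = g(f(x_2)).
Since g is injective, f(x_1) = f(x_2). Since f is injective, x_1 = x_2. So g ∘ f is injective.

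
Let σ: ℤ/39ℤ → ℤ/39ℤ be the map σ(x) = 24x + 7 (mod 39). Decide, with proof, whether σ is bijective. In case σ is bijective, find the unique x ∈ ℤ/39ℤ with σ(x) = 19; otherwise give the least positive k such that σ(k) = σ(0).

13

Recall that σ is injective if σ(u) = σ(v) implies u = v.
We have gcd(24, 39) = 3 > 1. Taking u = 0 and v = 13: σ(0) = 7 and σ(13) = 24·13 + 7 = 319 ≡ 7 (mod 39).
So σ(0) = σ(13) while 0 ≠ 13, therefore σ is not injective, hence not bijective.
Since σ is not bijective, we find the least positive k with σ(k) = σ(0): this means 24k ≡ 0 (mod 39), i.e. 39 ∣ 24k. Since gcd(24, 39) = 3, dividing through by 3 this holds exactly when 13 ∣ 8k, and as gcd(8, 13) = 1, exactly when 13 ∣ k.
The smallest positive such k is 13.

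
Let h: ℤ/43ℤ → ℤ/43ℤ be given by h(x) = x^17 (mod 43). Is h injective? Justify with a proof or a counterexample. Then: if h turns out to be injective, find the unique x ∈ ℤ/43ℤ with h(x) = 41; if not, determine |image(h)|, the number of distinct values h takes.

Since 43 is prime, the nonzero elements of ℤ/43ℤ form a cyclic group of order 42.
As gcd(17, 42) = 1, raising to the 17th power is a bijection on this group: if x_1^17 ≡ x_2^17 then (x_1x_2^{−1})^17 = 1, and the only element of order dividing gcd(17, 42) = 1 is 1, so x_1 = x_2.
With h(0) = 0 this makes h injective on all of ℤ/43ℤ, hence bijective (finite equal-size domain and codomain). In particular h is injective.
Since h is injective, we find the preimage of 41. The inverse of x ↦ x^17 on (ℤ/43ℤ)^× is x ↦ x^5, because 17·5 = 85 = 2·42 + 1 ≡ 1 (mod 42) and x^{42} = 1 for x ≠ 0 (Fermat). So h⁻¹(41) = 41^5 mod 43.
Repeated squaring mod 43: 41^1 ≡ 41, 41^2 ≡ 41² = 1681 ≡ 4, 41^4 ≡ 4² = 16. Since 5 = 4 + 1, 41^5 ≡ 16·41: 16·41 = 656 ≡ 11. So 41^5 ≡ 11 (mod 43).
Hence h⁻¹(41) = 11.

11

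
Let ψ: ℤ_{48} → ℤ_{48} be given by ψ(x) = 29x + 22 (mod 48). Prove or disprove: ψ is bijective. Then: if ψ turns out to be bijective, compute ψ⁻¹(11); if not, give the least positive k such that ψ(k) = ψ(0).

Recall: ψ is injective when ψ(a) = ψ(b) forces a = b.
If ψ(a) = ψ(b), then 29a ≡ 29b (mod 48). Because gcd(29, 48) = 1, we may cancel 29 to get a ≡ b (mod 48).
We now compute 29⁻¹ mod 48 explicitly. Euclid's algorithm: 48 = 1·29 + 19, 29 = 1·19 + 10, 19 = 1·10 + 9, 10 = 1·9 + 1; back-substituting gives 1 = 5·29 − 3·48, so 29⁻¹ ≡ 5 (mod 48).
Then y ↦ 5(y − 22) is a two-sided inverse to ψ, so every y ∈ ℤ_{48} has a preimage.
Hence ψ is bijective.
Since ψ is bijective, we compute ψ⁻¹(11): solve 29x + 22 ≡ 11 (mod 48), i.e. 29x ≡ 37 (mod 48).
Multiplying by 29⁻¹ = 5 gives x ≡ 5·37 = 185 = 3·48 + 41 ≡ 41 (mod 48).
Check: ψ(41) = 29·41 + 22 = 1211 = 25·48 + 11 ≡ 11 (mod 48).

41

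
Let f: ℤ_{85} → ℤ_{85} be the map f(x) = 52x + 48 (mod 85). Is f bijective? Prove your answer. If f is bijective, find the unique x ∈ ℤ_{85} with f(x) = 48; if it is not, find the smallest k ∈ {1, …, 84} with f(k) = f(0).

If f(u) = f(v), then 52u ≡ 52v (mod 85). Because gcd(52, 85) = 1, we may cancel 52 to get u ≡ v (mod 85).
We now compute 52⁻¹ mod 85 explicitly. Euclid's algorithm: 85 = 1·52 + 33, 52 = 1·33 + 19, 33 = 1·19 + 14, 19 = 1·14 + 5, 14 = 2·5 + 4, 5 = 1·4 + 1; back-substituting gives 1 = 18·52 − 11·85, so 52⁻¹ ≡ 18 (mod 85).
Then y ↦ 18(y − 48) is a two-sided inverse to f, so every y ∈ ℤ_{85} has a preimage.
Therefore f is bijective.
Since f is bijective, we find f⁻¹(48): we need 52x ≡ 48 − 48 ≡ 0 (mod 85). Using 52⁻¹ = 18: x ≡ 18·0 = 0, so x = 0.
Check: f(0) = 52·0 + 48 = 48 ≡ 48 (mod 85).

0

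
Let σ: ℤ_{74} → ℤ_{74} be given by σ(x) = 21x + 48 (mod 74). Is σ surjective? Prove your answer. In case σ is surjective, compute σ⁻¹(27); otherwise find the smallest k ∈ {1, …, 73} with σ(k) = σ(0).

Since gcd(21, 74) = 1, 21 is invertible modulo 74. Euclid's algorithm: 74 = 3·21 + 11, 21 = 1·11 + 10, 11 = 1·10 + 1; back-substituting gives 1 = 67·21 − 19·74, so 21⁻¹ ≡ 67 (mod 74).
For any y ∈ ℤ_{74}, x = 67(y − 48) mod 74 satisfies σ(x) = 21·67(y − 48) + 48 ≡ y (since 21·67 ≡ 1 mod 74). So every y has a preimage.
Thus σ is surjective.
Since σ is surjective, we find σ⁻¹(27): we need 21x ≡ 27 − 48 ≡ 53 (mod 74). Using 21⁻¹ = 67: x ≡ 67·53 = 3551 = 47·74 + 73, so x = 73.
Check: σ(73) = 21·73 + 48 = 1581 = 21·74 + 27 ≡ 27 (mod 74).

73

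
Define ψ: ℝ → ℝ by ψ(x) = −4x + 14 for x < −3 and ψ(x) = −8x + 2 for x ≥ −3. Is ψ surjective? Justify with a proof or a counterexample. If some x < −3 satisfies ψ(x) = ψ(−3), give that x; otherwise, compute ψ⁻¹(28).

-7/2

Both pieces are strictly decreasing (slopes −4 and −8), so each is injective on its own interval.
The left piece maps (−∞, −3) onto (26, ∞); the right piece maps [−3, ∞) onto (−∞, 26].
These images together cover ℝ, so ψ is surjective.
Because the two images are disjoint, no x < −3 has ψ(x) = ψ(−3), so we compute ψ⁻¹(28): 28 lies in (26, ∞), so solve −4x + 14 = 28: x = (28 − 14)/(−4) = −7/2.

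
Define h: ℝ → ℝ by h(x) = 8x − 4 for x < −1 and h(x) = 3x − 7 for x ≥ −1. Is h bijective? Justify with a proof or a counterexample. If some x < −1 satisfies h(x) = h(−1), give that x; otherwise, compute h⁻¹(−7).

0

Both pieces are strictly increasing (slopes 8 and 3), so each is injective on its own interval.
The left piece maps (−∞, −1) onto (−∞, −12); the right piece maps [−1, ∞) onto [−10, ∞).
The images leave a gap (−12 has no preimage), so h is not surjective, hence not bijective.
Because the two images are disjoint, no x < −1 has h(x) = h(−1), so we compute h⁻¹(−7): −7 lies in [−10, ∞), so solve 3x − 7 = −7: x = (−7 + 7)/3 = 0.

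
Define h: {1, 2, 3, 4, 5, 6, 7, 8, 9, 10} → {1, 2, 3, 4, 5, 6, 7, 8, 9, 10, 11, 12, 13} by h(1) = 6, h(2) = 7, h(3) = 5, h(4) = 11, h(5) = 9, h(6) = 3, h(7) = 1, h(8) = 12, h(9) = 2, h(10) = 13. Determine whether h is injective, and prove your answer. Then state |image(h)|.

10

The values h(1), …, h(10) are 6, 7, 5, 11, 9, 3, 1, 12, 2, 13 — all distinct.
So h(a) = h(b) only when a = b, and h is injective.
The image of h is {1, 2, 3, 5, 6, 7, 9, 11, 12, 13}, which has 10 elements.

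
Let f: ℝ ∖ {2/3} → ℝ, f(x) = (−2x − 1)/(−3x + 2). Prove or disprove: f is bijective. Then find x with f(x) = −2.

If f(x) = 2/3, cross-multiplying gives −3(−2x − 1) = −2(−3x + 2), which simplifies to 3 = −4 — false.  So 2/3 has no preimage and f is not surjective.
Thus f is not bijective.
Solving f(x) = −2: cross-multiplying gives −2x − 1 = −2(−3x + 2), which rearranges to −8x = −3, so x = 3/8.

3/8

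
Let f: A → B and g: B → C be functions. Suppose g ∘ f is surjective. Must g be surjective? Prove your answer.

Let c ∈ C. Since g ∘ f is surjective, some a ∈ A has g(f(a)) = c. Then b = f(a) ∈ B satisfies g(b) = c. So g is surjective.

surjective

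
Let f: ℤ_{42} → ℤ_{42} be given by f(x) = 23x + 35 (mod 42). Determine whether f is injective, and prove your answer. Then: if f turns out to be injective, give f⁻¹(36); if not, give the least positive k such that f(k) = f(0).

If f(u) = f(v), then 23u ≡ 23v (mod 42). Because gcd(23, 42) = 1, we may cancel 23 to get u ≡ v (mod 42).
So f is injective.
We now compute 23⁻¹ mod 42 explicitly. Euclid's algorithm: 42 = 1·23 + 19, 23 = 1·19 + 4, 19 = 4·4 + 3, 4 = 1·3 + 1; back-substituting gives 1 = 11·23 − 6·42, so 23⁻¹ ≡ 11 (mod 42).
Since f is injective, we compute f⁻¹(36): solve 23x + 35 ≡ 36 (mod 42), i.e. 23x ≡ 1 (mod 42).
Multiplying by 23⁻¹ = 11 gives x ≡ 11·1 = 11 ≡ 11 (mod 42).
Check: f(11) = 23·11 + 35 = 288 = 6·42 + 36 ≡ 36 (mod 42).

11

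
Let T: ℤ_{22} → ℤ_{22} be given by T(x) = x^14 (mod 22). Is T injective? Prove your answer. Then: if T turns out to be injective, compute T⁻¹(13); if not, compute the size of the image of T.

12

T(10): Repeated squaring mod 22: 10^1 ≡ 10, 10^2 ≡ 10² = 100 ≡ 12, 10^4 ≡ 12² = 144 ≡ 12, 10^8 ≡ 12² = 144 ≡ 12. Since 14 = 8 + 4 + 2, 10^14 ≡ 12·12·12: 12·12 = 144 ≡ 12, then 12·12 = 144 ≡ 12. So 10^14 ≡ 12 (mod 22).
T(12): Repeated squaring mod 22: 12^1 ≡ 12, 12^2 ≡ 12² = 144 ≡ 12, 12^4 ≡ 12² = 144 ≡ 12, 12^8 ≡ 12² = 144 ≡ 12. Since 14 = 8 + 4 + 2, 12^14 ≡ 12·12·12: 12·12 = 144 ≡ 12, then 12·12 = 144 ≡ 12. So 12^14 ≡ 12 (mod 22).
So T(10) = T(12) = 12 while 10 ≠ 12, hence T is not injective.
Since T is not injective, we determine |image(T)|. Computing x^14 mod 22 for each x (by repeated squaring, reducing mod 22 at every step), the values T(0), T(1), …, T(21) are: 0, 1, 16, 15, 14, 9, 20, 3, 4, 5, 12, 11, 12, 5, 4, 3, 20, 9, 14, 15, 16, 1.
The distinct values are {0, 1, 3, 4, 5, 9, 11, 12, 14, 15, 16, 20}; there are 12 of them.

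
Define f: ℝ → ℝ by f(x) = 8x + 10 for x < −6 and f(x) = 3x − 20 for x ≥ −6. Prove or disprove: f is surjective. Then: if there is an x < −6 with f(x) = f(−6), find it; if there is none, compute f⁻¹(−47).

Both pieces are strictly increasing (slopes 8 and 3), so each is injective on its own interval.
The left piece maps (−∞, −6) onto (−∞, −38); the right piece maps [−6, ∞) onto [−38, ∞).
These images together cover ℝ, so f is surjective.
Because the two images are disjoint, no x < −6 has f(x) = f(−6), so we compute f⁻¹(−47): −47 lies in (−∞, −38), so solve 8x + 10 = −47: x = (−47 − 10)/8 = −57/8.

-57/8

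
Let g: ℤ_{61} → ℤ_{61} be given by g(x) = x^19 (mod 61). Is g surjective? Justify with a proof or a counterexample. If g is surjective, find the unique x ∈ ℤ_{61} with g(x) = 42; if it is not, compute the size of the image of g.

Since 61 is prime, the nonzero elements of ℤ_{61} form a cyclic group of order 60.
As gcd(19, 60) = 1, raising to the 19th power is a bijection on this group: if u^19 ≡ v^19 then (uv^{−1})^19 = 1, and the only element of order dividing gcd(19, 60) = 1 is 1, so u = v.
With g(0) = 0 this makes g injective on all of ℤ_{61}, hence bijective (finite equal-size domain and codomain). In particular g is surjective.
Since g is surjective, we find the preimage of 42. The inverse of x ↦ x^19 on (ℤ_{61})^× is x ↦ x^19, because 19·19 = 361 = 6·60 + 1 ≡ 1 (mod 60) and x^{60} = 1 for x ≠ 0 (Fermat). So g⁻¹(42) = 42^19 mod 61.
Repeated squaring mod 61: 42^1 ≡ 42, 42^2 ≡ 42² = 1764 ≡ 56, 42^4 ≡ 56² = 3136 ≡ 25, 42^8 ≡ 25² = 625 ≡ 15, 42^16 ≡ 15² = 225 ≡ 42. Since 19 = 16 + 2 + 1, 42^19 ≡ 42·56·42: 42·56 = 2352 ≡ 34, then 34·42 = 1428 ≡ 25. So 42^19 ≡ 25 (mod 61).
Hence g⁻¹(42) = 25.

25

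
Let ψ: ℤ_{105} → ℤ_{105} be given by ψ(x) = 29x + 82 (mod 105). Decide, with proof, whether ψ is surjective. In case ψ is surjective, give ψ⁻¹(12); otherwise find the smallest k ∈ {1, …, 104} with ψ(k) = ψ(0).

70

Recall: ψ is surjective if every y in the codomain equals ψ(x) for some x in the domain.
Since gcd(29, 105) = 1, 29 is invertible modulo 105. Euclid's algorithm: 105 = 3·29 + 18, 29 = 1·18 + 11, 18 = 1·11 + 7, 11 = 1·7 + 4, 7 = 1·4 + 3, 4 = 1·3 + 1; back-substituting gives 1 = 29·29 − 8·105, so 29⁻¹ ≡ 29 (mod 105).
For any y ∈ ℤ_{105}, x = 29(y − 82) mod 105 satisfies ψ(x) = 29·29(y − 82) + 82 ≡ y (since 29·29 ≡ 1 mod 105). So every y has a preimage.
So ψ is surjective.
Since ψ is surjective, we find ψ⁻¹(12): we need 29x ≡ 12 − 82 ≡ 35 (mod 105). Using 29⁻¹ = 29: x ≡ 29·35 = 1015 = 9·105 + 70, so x = 70.
Check: ψ(70) = 29·70 + 82 = 2112 = 20·105 + 12 ≡ 12 (mod 105).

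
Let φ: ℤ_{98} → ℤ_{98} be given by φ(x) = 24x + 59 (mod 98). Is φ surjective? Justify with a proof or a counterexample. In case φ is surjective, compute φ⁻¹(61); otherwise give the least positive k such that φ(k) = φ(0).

49

Recall: φ is surjective if every y in the codomain equals φ(x) for some x in the domain.
Since gcd(24, 98) = 2, we have 24x ≡ 0 (mod 2) for all x, so φ(x) ≡ 1 (mod 2).
But 0 ≢ 1 (mod 2), so 0 ∈ ℤ_{98} has no preimage. Therefore φ is not surjective.
Since φ is not surjective, we find the least positive k with φ(k) = φ(0): this means 24k ≡ 0 (mod 98), i.e. 98 ∣ 24k. Since gcd(24, 98) = 2, dividing through by 2 this holds exactly when 49 ∣ 12k, and as gcd(12, 49) = 1, exactly when 49 ∣ k.
The smallest positive such k is 49.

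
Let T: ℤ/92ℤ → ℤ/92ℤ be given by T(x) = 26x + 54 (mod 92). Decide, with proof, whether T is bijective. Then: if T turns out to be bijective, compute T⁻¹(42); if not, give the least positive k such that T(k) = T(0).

46

We have gcd(26, 92) = 2 > 1. Taking x_1 = 0 and x_2 = 46: T(0) = 54 and T(46) = 26·46 + 54 = 1250 ≡ 54 (mod 92).
So T(0) = T(46) while 0 ≠ 46, therefore T is not injective, hence not bijective.
Since T is not bijective, we find the least positive k with T(k) = T(0): this means 26k ≡ 0 (mod 92), i.e. 92 ∣ 26k. Since gcd(26, 92) = 2, dividing through by 2 this holds exactly when 46 ∣ 13k, and as gcd(13, 46) = 1, exactly when 46 ∣ k.
The smallest positive such k is 46.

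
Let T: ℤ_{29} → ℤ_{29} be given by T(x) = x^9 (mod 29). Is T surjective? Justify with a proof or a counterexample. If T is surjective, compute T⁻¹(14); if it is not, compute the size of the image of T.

Since 29 is prime, the nonzero elements of ℤ_{29} form a cyclic group of order 28.
As gcd(9, 28) = 1, raising to the 9th power is a bijection on this group: if u^9 ≡ v^9 then (uv^{−1})^9 = 1, and the only element of order dividing gcd(9, 28) = 1 is 1, so u = v.
With T(0) = 0 this makes T injective on all of ℤ_{29}, hence bijective (finite equal-size domain and codomain). In particular T is surjective.
Since T is surjective, we find the preimage of 14. The inverse of x ↦ x^9 on (ℤ_{29})^× is x ↦ x^25, because 9·25 = 225 = 8·28 + 1 ≡ 1 (mod 28) and x^{28} = 1 for x ≠ 0 (Fermat). So T⁻¹(14) = 14^25 mod 29.
Repeated squaring mod 29: 14^1 ≡ 14, 14^2 ≡ 14² = 196 ≡ 22, 14^4 ≡ 22² = 484 ≡ 20, 14^8 ≡ 20² = 400 ≡ 23, 14^16 ≡ 23² = 529 ≡ 7. Since 25 = 16 + 8 + 1, 14^25 ≡ 7·23·14: 7·23 = 161 ≡ 16, then 16·14 = 224 ≡ 21. So 14^25 ≡ 21 (mod 29).
Hence T⁻¹(14) = 21.

21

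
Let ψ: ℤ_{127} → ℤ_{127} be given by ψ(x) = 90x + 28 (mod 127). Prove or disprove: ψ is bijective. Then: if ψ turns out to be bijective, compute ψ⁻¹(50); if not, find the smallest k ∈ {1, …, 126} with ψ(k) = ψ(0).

20

If ψ(x_1) = ψ(x_2), then 90x_1 ≡ 90x_2 (mod 127). Because gcd(90, 127) = 1, we may cancel 90 to get x_1 ≡ x_2 (mod 127).
We now compute 90⁻¹ mod 127 explicitly. Euclid's algorithm: 127 = 1·90 + 37, 90 = 2·37 + 16, 37 = 2·16 + 5, 16 = 3·5 + 1; back-substituting gives 1 = 24·90 − 17·127, so 90⁻¹ ≡ 24 (mod 127).
For any y ∈ ℤ_{127}, x = 24(y − 28) mod 127 satisfies ψ(x) = 90·24(y − 28) + 28 ≡ y (since 90·24 ≡ 1 mod 127). So every y has a preimage.
Hence ψ is bijective.
Since ψ is bijective, we find ψ⁻¹(50): we need 90x ≡ 50 − 28 ≡ 22 (mod 127). Using 90⁻¹ = 24: x ≡ 24·22 = 528 = 4·127 + 20, so x = 20.
Check: ψ(20) = 90·20 + 28 = 1828 = 14·127 + 50 ≡ 50 (mod 127).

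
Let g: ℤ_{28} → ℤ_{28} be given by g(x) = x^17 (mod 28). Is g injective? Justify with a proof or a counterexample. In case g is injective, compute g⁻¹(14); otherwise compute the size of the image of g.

g(0) = 0^17 = 0.
g(14): Repeated squaring mod 28: 14^1 ≡ 14, 14^2 ≡ 14² = 196 ≡ 0, 14^4 ≡ 0² = 0, 14^8 ≡ 0² = 0, 14^16 ≡ 0² = 0. Since 17 = 16 + 1, 14^17 ≡ 0·14: 0·14 = 0. So 14^17 ≡ 0 (mod 28).
So g(0) = g(14) = 0 while 0 ≠ 14, so g is not injective.
Since g is not injective, we determine |image(g)|. Computing x^17 mod 28 for each x (by repeated squaring, reducing mod 28 at every step), the values g(0), g(1), …, g(27) are: 0, 1, 4, 19, 16, 17, 20, 7, 8, 25, 12, 23, 24, 13, 0, 15, 4, 5, 16, 3, 20, 21, 8, 11, 12, 9, 24, 27.
The distinct values are {0, 1, 3, 4, 5, 7, 8, 9, 11, 12, 13, 15, 16, 17, 19, 20, 21, 23, 24, 25, 27}; there are 21 of them.

21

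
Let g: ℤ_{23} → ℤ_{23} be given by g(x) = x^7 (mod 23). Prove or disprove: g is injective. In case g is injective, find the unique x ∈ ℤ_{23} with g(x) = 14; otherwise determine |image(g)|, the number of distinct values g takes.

Since 23 is prime, the nonzero elements of ℤ_{23} form a cyclic group of order 22.
As gcd(7, 22) = 1, raising to the 7th power is a bijection on this group: if s^7 ≡ t^7 then (st^{−1})^7 = 1, and the only element of order dividing gcd(7, 22) = 1 is 1, so s = t.
With g(0) = 0 this makes g injective on all of ℤ_{23}, hence bijective (finite equal-size domain and codomain). In particular g is injective.
Since g is injective, we find the preimage of 14. The inverse of x ↦ x^7 on (ℤ_{23})^× is x ↦ x^19, because 7·19 = 133 = 6·22 + 1 ≡ 1 (mod 22) and x^{22} = 1 for x ≠ 0 (Fermat). So g⁻¹(14) = 14^19 mod 23.
Repeated squaring mod 23: 14^1 ≡ 14, 14^2 ≡ 14² = 196 ≡ 12, 14^4 ≡ 12² = 144 ≡ 6, 14^8 ≡ 6² = 36 ≡ 13, 14^16 ≡ 13² = 169 ≡ 8. Since 19 = 16 + 2 + 1, 14^19 ≡ 8·12·14: 8·12 = 96 ≡ 4, then 4·14 = 56 ≡ 10. So 14^19 ≡ 10 (mod 23).
Hence g⁻¹(14) = 10.

10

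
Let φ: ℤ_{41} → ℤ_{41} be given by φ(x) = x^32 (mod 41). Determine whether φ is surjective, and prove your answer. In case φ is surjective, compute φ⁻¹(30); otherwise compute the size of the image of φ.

6

φ(1) = 1^32 = 1.
φ(3): Repeated squaring mod 41: 3^1 ≡ 3, 3^2 ≡ 3² = 9, 3^4 ≡ 9² = 81 ≡ 40, 3^8 ≡ 40² = 1600 ≡ 1, 3^16 ≡ 1² = 1, 3^32 ≡ 1² = 1. So 3^32 ≡ 1 (mod 41).
So φ(1) = φ(3) = 1 while 1 ≠ 3, therefore φ is not injective.
A non-injective map from the 41-element set ℤ_{41} to itself takes at most 40 distinct values, so it cannot be surjective. Thus φ is not surjective.
Since φ is not surjective, we determine |image(φ)|. Computing x^32 mod 41 for each x (by repeated squaring, reducing mod 41 at every step), the values φ(0), φ(1), …, φ(40) are: 0, 1, 37, 1, 16, 16, 37, 10, 18, 1, 18, 18, 16, 37, 1, 16, 10, 18, 37, 10, 10, 10, 10, 37, 18, 10, 16, 1, 37, 16, 18, 18, 1, 18, 10, 37, 16, 16, 1, 37, 1.
The distinct values are {0, 1, 10, 16, 18, 37}; there are 6 of them.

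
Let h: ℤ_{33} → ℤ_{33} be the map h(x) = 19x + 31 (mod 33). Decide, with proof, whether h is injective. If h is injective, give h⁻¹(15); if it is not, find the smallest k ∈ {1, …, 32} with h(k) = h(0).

20

Recall that h is injective when h(x_1) = h(x_2) forces x_1 = x_2.
If h(x_1) = h(x_2), then 19x_1 ≡ 19x_2 (mod 33). Because gcd(19, 33) = 1, we may cancel 19 to get x_1 ≡ x_2 (mod 33).
So h is injective.
We now compute 19⁻¹ mod 33 explicitly. Euclid's algorithm: 33 = 1·19 + 14, 19 = 1·14 + 5, 14 = 2·5 + 4, 5 = 1·4 + 1; back-substituting gives 1 = 7·19 − 4·33, so 19⁻¹ ≡ 7 (mod 33).
Since h is injective, we find h⁻¹(15): we need 19x ≡ 15 − 31 ≡ 17 (mod 33). Using 19⁻¹ = 7: x ≡ 7·17 = 119 = 3·33 + 20, so x = 20.
Check: h(20) = 19·20 + 31 = 411 = 12·33 + 15 ≡ 15 (mod 33).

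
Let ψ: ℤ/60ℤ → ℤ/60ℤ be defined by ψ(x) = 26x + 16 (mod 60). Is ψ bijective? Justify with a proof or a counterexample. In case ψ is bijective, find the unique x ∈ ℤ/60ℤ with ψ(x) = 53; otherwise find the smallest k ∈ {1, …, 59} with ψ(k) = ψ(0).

We have gcd(26, 60) = 2 > 1. Taking u = 0 and v = 30: ψ(0) = 16 and ψ(30) = 26·30 + 16 = 796 ≡ 16 (mod 60).
So ψ(0) = ψ(30) while 0 ≠ 30, hence ψ is not injective, hence not bijective.
Since ψ is not bijective, we find the least positive k with ψ(k) = ψ(0): this means 26k ≡ 0 (mod 60), i.e. 60 ∣ 26k. Since gcd(26, 60) = 2, dividing through by 2 this holds exactly when 30 ∣ 13k, and as gcd(13, 30) = 1, exactly when 30 ∣ k.
The smallest positive such k is 30.

30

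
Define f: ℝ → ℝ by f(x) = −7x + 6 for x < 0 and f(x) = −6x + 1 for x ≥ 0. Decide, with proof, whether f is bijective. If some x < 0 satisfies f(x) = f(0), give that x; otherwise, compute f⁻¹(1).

Both pieces are strictly decreasing (slopes −7 and −6), so each is injective on its own interval.
The left piece maps (−∞, 0) onto (6, ∞); the right piece maps [0, ∞) onto (−∞, 1].
The images leave a gap (6 has no preimage), so f is not surjective, hence not bijective.
Because the two images are disjoint, no x < 0 has f(x) = f(0), so we compute f⁻¹(1): 1 lies in (−∞, 1], so solve −6x + 1 = 1: x = (1 − 1)/(−6) = 0.

0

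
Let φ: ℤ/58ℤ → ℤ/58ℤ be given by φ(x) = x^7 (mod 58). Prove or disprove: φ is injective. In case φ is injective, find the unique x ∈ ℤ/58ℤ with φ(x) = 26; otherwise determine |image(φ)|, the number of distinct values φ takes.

10

φ(4): Repeated squaring mod 58: 4^1 ≡ 4, 4^2 ≡ 4² = 16, 4^4 ≡ 16² = 256 ≡ 24. Since 7 = 4 + 2 + 1, 4^7 ≡ 24·16·4: 24·16 = 384 ≡ 36, then 36·4 = 144 ≡ 28. So 4^7 ≡ 28 (mod 58).
φ(6): Repeated squaring mod 58: 6^1 ≡ 6, 6^2 ≡ 6² = 36, 6^4 ≡ 36² = 1296 ≡ 20. Since 7 = 4 + 2 + 1, 6^7 ≡ 20·36·6: 20·36 = 720 ≡ 24, then 24·6 = 144 ≡ 28. So 6^7 ≡ 28 (mod 58).
So φ(4) = φ(6) = 28 while 4 ≠ 6, thus φ is not injective.
Since φ is not injective, we determine |image(φ)|. Computing x^7 mod 58 for each x (by repeated squaring, reducing mod 58 at every step), the values φ(0), φ(1), …, φ(57) are: 0, 1, 12, 41, 28, 57, 28, 1, 46, 57, 46, 41, 46, 57, 12, 17, 30, 41, 46, 41, 30, 41, 28, 1, 30, 1, 46, 17, 28, 29, 30, 41, 12, 57, 28, 57, 30, 17, 28, 17, 12, 17, 28, 41, 46, 1, 12, 17, 12, 1, 12, 57, 30, 1, 30, 17, 46, 57.
The distinct values are {0, 1, 12, 17, 28, 29, 30, 41, 46, 57}; there are 10 of them.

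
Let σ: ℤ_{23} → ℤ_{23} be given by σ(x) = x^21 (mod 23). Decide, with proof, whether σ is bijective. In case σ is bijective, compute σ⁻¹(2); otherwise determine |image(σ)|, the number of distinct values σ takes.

Since 23 is prime, the nonzero elements of ℤ_{23} form a cyclic group of order 22.
As gcd(21, 22) = 1, raising to the 21st power is a bijection on this group: if s^21 ≡ t^21 then (st^{−1})^21 = 1, and the only element of order dividing gcd(21, 22) = 1 is 1, so s = t.
With σ(0) = 0 this makes σ injective on all of ℤ_{23}, hence bijective (finite equal-size domain and codomain). In particular σ is bijective.
Since σ is bijective, we find the preimage of 2. The inverse of x ↦ x^21 on (ℤ_{23})^× is x ↦ x^21, because 21·21 = 441 = 20·22 + 1 ≡ 1 (mod 22) and x^{22} = 1 for x ≠ 0 (Fermat). So σ⁻¹(2) = 2^21 mod 23.
Repeated squaring mod 23: 2^1 ≡ 2, 2^2 ≡ 2² = 4, 2^4 ≡ 4² = 16, 2^8 ≡ 16² = 256 ≡ 3, 2^16 ≡ 3² = 9. Since 21 = 16 + 4 + 1, 2^21 ≡ 9·16·2: 9·16 = 144 ≡ 6, then 6·2 = 12. So 2^21 ≡ 12 (mod 23).
Hence σ⁻¹(2) = 12.

12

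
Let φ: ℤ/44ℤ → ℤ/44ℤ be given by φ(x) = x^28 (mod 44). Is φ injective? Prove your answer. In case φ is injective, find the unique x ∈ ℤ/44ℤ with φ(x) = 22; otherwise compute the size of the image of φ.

φ(10): Repeated squaring mod 44: 10^1 ≡ 10, 10^2 ≡ 10² = 100 ≡ 12, 10^4 ≡ 12² = 144 ≡ 12, 10^8 ≡ 12² = 144 ≡ 12, 10^16 ≡ 12² = 144 ≡ 12. Since 28 = 16 + 8 + 4, 10^28 ≡ 12·12·12: 12·12 = 144 ≡ 12, then 12·12 = 144 ≡ 12. So 10^28 ≡ 12 (mod 44).
φ(12): Repeated squaring mod 44: 12^1 ≡ 12, 12^2 ≡ 12² = 144 ≡ 12, 12^4 ≡ 12² = 144 ≡ 12, 12^8 ≡ 12² = 144 ≡ 12, 12^16 ≡ 12² = 144 ≡ 12. Since 28 = 16 + 8 + 4, 12^28 ≡ 12·12·12: 12·12 = 144 ≡ 12, then 12·12 = 144 ≡ 12. So 12^28 ≡ 12 (mod 44).
So φ(10) = φ(12) = 12 while 10 ≠ 12, so φ is not injective.
Since φ is not injective, we determine |image(φ)|. Computing x^28 mod 44 for each x (by repeated squaring, reducing mod 44 at every step), the values φ(0), φ(1), …, φ(43) are: 0, 1, 36, 5, 20, 37, 4, 9, 16, 25, 12, 33, 12, 25, 16, 9, 4, 37, 20, 5, 36, 1, 0, 1, 36, 5, 20, 37, 4, 9, 16, 25, 12, 33, 12, 25, 16, 9, 4, 37, 20, 5, 36, 1.
The distinct values are {0, 1, 4, 5, 9, 12, 16, 20, 25, 33, 36, 37}; there are 12 of them.

12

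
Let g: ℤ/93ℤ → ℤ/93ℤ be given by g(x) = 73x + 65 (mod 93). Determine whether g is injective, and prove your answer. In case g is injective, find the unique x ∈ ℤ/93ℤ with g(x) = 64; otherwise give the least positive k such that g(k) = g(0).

14

Recall that g is injective when g(u) = g(v) forces u = v.
Suppose g(u) = g(v) in ℤ/93ℤ. Then 73u + 65 ≡ 73v + 65 (mod 93), therefore 73(u − v) ≡ 0 (mod 93).
Since gcd(73, 93) = 1, 73 is invertible modulo 93, hence u − v ≡ 0 (mod 93), i.e. u = v.
Therefore g is injective.
We now compute 73⁻¹ mod 93 explicitly. Euclid's algorithm: 93 = 1·73 + 20, 73 = 3·20 + 13, 20 = 1·13 + 7, 13 = 1·7 + 6, 7 = 1·6 + 1; back-substituting gives 1 = 79·73 − 62·93, so 73⁻¹ ≡ 79 (mod 93).
Since g is injective, we find g⁻¹(64): we need 73x ≡ 64 − 65 ≡ 92 (mod 93). Using 73⁻¹ = 79: x ≡ 79·92 = 7268 = 78·93 + 14, so x = 14.
Check: g(14) = 73·14 + 65 = 1087 = 11·93 + 64 ≡ 64 (mod 93).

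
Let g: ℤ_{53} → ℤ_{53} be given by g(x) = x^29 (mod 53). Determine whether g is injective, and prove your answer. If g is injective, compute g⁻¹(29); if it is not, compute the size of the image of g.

40

Since 53 is prime, the nonzero elements of ℤ_{53} form a cyclic group of order 52.
As gcd(29, 52) = 1, raising to the 29th power is a bijection on this group: if x_1^29 ≡ x_2^29 then (x_1x_2^{−1})^29 = 1, and the only element of order dividing gcd(29, 52) = 1 is 1, so x_1 = x_2.
With g(0) = 0 this makes g injective on all of ℤ_{53}, hence bijective (finite equal-size domain and codomain). In particular g is injective.
Since g is injective, we find the preimage of 29. The inverse of x ↦ x^29 on (ℤ_{53})^× is x ↦ x^9, because 29·9 = 261 = 5·52 + 1 ≡ 1 (mod 52) and x^{52} = 1 for x ≠ 0 (Fermat). So g⁻¹(29) = 29^9 mod 53.
Repeated squaring mod 53: 29^1 ≡ 29, 29^2 ≡ 29² = 841 ≡ 46, 29^4 ≡ 46² = 2116 ≡ 49, 29^8 ≡ 49² = 2401 ≡ 16. Since 9 = 8 + 1, 29^9 ≡ 16·29: 16·29 = 464 ≡ 40. So 29^9 ≡ 40 (mod 53).
Hence g⁻¹(29) = 40.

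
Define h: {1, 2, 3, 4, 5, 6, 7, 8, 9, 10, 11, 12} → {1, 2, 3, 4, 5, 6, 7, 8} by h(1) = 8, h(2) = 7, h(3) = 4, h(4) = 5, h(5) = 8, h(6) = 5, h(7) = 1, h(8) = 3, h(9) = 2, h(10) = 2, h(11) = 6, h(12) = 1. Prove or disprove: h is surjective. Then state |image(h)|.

8

Every element of the codomain has a preimage: 1 = h(7), 2 = h(9), 3 = h(8), 4 = h(3), 5 = h(4), 6 = h(11), 7 = h(2), 8 = h(1).
Hence h is surjective.
The image of h is {1, 2, 3, 4, 5, 6, 7, 8}, which has 8 elements.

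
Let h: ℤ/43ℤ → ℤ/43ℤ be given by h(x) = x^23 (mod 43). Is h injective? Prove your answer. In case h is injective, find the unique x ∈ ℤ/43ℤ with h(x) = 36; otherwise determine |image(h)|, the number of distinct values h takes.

6

Since 43 is prime, the nonzero elements of ℤ/43ℤ form a cyclic group of order 42.
As gcd(23, 42) = 1, raising to the 23rd power is a bijection on this group: if a^23 ≡ b^23 then (ab^{−1})^23 = 1, and the only element of order dividing gcd(23, 42) = 1 is 1, so a = b.
With h(0) = 0 this makes h injective on all of ℤ/43ℤ, hence bijective (finite equal-size domain and codomain). In particular h is injective.
Since h is injective, we find the preimage of 36. The inverse of x ↦ x^23 on (ℤ/43ℤ)^× is x ↦ x^11, because 23·11 = 253 = 6·42 + 1 ≡ 1 (mod 42) and x^{42} = 1 for x ≠ 0 (Fermat). So h⁻¹(36) = 36^11 mod 43.
Repeated squaring mod 43: 36^1 ≡ 36, 36^2 ≡ 36² = 1296 ≡ 6, 36^4 ≡ 6² = 36, 36^8 ≡ 36² = 1296 ≡ 6. Since 11 = 8 + 2 + 1, 36^11 ≡ 6·6·36: 6·6 = 36, then 36·36 = 1296 ≡ 6. So 36^11 ≡ 6 (mod 43).
Hence h⁻¹(36) = 6.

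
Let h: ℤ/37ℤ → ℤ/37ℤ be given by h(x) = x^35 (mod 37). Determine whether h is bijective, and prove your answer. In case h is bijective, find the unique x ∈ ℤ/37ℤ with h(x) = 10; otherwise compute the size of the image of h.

26

Since 37 is prime, the nonzero elements of ℤ/37ℤ form a cyclic group of order 36.
As gcd(35, 36) = 1, raising to the 35th power is a bijection on this group: if u^35 ≡ v^35 then (uv^{−1})^35 = 1, and the only element of order dividing gcd(35, 36) = 1 is 1, so u = v.
With h(0) = 0 this makes h injective on all of ℤ/37ℤ, hence bijective (finite equal-size domain and codomain). In particular h is bijective.
Since h is bijective, we find the preimage of 10. The inverse of x ↦ x^35 on (ℤ/37ℤ)^× is x ↦ x^35, because 35·35 = 1225 = 34·36 + 1 ≡ 1 (mod 36) and x^{36} = 1 for x ≠ 0 (Fermat). So h⁻¹(10) = 10^35 mod 37.
Repeated squaring mod 37: 10^1 ≡ 10, 10^2 ≡ 10² = 100 ≡ 26, 10^4 ≡ 26² = 676 ≡ 10, 10^8 ≡ 10² = 100 ≡ 26, 10^16 ≡ 26² = 676 ≡ 10, 10^32 ≡ 10² = 100 ≡ 26. Since 35 = 32 + 2 + 1, 10^35 ≡ 26·26·10: 26·26 = 676 ≡ 10, then 10·10 = 100 ≡ 26. So 10^35 ≡ 26 (mod 37).
Hence h⁻¹(10) = 26.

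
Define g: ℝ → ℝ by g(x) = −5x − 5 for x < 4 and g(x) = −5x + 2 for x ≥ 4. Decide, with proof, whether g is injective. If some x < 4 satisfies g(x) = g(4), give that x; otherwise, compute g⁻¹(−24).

Both pieces are strictly decreasing (slopes −5 and −5), so each is injective on its own interval.
The left piece maps (−∞, 4) onto (−25, ∞); the right piece maps [4, ∞) onto (−∞, −18].
These images overlap. In particular g(4) = −18 (right piece), and solving −5x − 5 = −18 on the left piece gives x = 13/5 < 4.
So g(13/5) = g(4) with 13/5 ≠ 4, and g is not injective. This x = 13/5 is the requested value below 4.

13/5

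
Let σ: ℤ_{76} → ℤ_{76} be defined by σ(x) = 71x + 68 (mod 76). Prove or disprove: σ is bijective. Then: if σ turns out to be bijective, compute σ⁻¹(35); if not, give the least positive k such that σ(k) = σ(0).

If σ(x_1) = σ(x_2), then 71x_1 ≡ 71x_2 (mod 76). Because gcd(71, 76) = 1, we may cancel 71 to get x_1 ≡ x_2 (mod 76).
We now compute 71⁻¹ mod 76 explicitly. Euclid's algorithm: 76 = 1·71 + 5, 71 = 14·5 + 1; back-substituting gives 1 = 15·71 − 14·76, so 71⁻¹ ≡ 15 (mod 76).
For any y ∈ ℤ_{76}, x = 15(y − 68) mod 76 satisfies σ(x) = 71·15(y − 68) + 68 ≡ y (since 71·15 ≡ 1 mod 76). So every y has a preimage.
Thus σ is bijective.
Since σ is bijective, we compute σ⁻¹(35): solve 71x + 68 ≡ 35 (mod 76), i.e. 71x ≡ 43 (mod 76).
Multiplying by 71⁻¹ = 15 gives x ≡ 15·43 = 645 = 8·76 + 37 ≡ 37 (mod 76).
Check: σ(37) = 71·37 + 68 = 2695 = 35·76 + 35 ≡ 35 (mod 76).

37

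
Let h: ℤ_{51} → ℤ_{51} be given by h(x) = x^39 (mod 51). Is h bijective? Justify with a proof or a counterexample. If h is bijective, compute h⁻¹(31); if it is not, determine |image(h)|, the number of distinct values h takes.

Computing x^39 mod 51 for each x (by repeated squaring, reducing mod 51 at every step), the values h(0), h(1), …, h(50) are: 0, 1, 26, 45, 13, 44, 48, 46, 32, 36, 22, 20, 24, 4, 23, 42, 16, 17, 18, 43, 11, 30, 10, 14, 12, 49, 2, 39, 37, 41, 21, 40, 8, 33, 34, 35, 9, 28, 47, 27, 31, 29, 15, 19, 5, 3, 7, 38, 6, 25, 50.
Every element of ℤ_{51} appears exactly once in this list, so h is a bijection, and in particular bijective.
Since h is bijective, we read off the preimage of 31 from the same table: h(40) = 31, so h⁻¹(31) = 40.

40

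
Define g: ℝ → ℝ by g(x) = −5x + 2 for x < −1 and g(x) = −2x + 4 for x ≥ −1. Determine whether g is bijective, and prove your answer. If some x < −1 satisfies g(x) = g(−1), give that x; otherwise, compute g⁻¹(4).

Both pieces are strictly decreasing (slopes −5 and −2), so each is injective on its own interval.
The left piece maps (−∞, −1) onto (7, ∞); the right piece maps [−1, ∞) onto (−∞, 6].
The images leave a gap (7 has no preimage), so g is not surjective, hence not bijective.
Because the two images are disjoint, no x < −1 has g(x) = g(−1), so we compute g⁻¹(4): 4 lies in (−∞, 6], so solve −2x + 4 = 4: x = (4 − 4)/(−2) = 0.

0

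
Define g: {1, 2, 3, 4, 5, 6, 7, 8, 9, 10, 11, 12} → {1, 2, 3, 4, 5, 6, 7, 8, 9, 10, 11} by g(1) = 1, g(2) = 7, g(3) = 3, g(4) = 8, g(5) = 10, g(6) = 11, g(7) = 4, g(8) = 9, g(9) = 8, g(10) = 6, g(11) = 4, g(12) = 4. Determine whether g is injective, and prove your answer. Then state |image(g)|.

g(4) = 8 = g(9) with 4 ≠ 9, so g is not injective.
The image of g is {1, 3, 4, 6, 7, 8, 9, 10, 11}, which has 9 elements.

9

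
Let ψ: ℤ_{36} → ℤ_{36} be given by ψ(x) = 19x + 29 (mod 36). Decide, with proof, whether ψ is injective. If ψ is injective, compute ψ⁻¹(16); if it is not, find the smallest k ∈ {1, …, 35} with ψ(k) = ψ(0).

Suppose ψ(u) = ψ(v) in ℤ_{36}. Then 19u + 29 ≡ 19v + 29 (mod 36), therefore 19(u − v) ≡ 0 (mod 36).
Since gcd(19, 36) = 1, 19 is invertible modulo 36, so u − v ≡ 0 (mod 36), i.e. u = v.
Thus ψ is injective.
We now compute 19⁻¹ mod 36 explicitly. Euclid's algorithm: 36 = 1·19 + 17, 19 = 1·17 + 2, 17 = 8·2 + 1; back-substituting gives 1 = 19·19 − 10·36, so 19⁻¹ ≡ 19 (mod 36).
Since ψ is injective, we find ψ⁻¹(16): we need 19x ≡ 16 − 29 ≡ 23 (mod 36). Using 19⁻¹ = 19: x ≡ 19·23 = 437 = 12·36 + 5, so x = 5.
Check: ψ(5) = 19·5 + 29 = 124 = 3·36 + 16 ≡ 16 (mod 36).

5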